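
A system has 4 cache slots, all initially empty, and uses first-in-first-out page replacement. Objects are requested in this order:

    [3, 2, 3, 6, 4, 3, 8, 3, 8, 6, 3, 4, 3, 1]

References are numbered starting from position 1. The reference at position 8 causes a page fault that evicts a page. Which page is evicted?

2

pos 1: 3 -> miss, frames {3}
pos 2: 2 -> miss, frames {3,2}
pos 3: 3 -> hit
pos 4: 6 -> miss, frames {3,2,6}
pos 5: 4 -> miss, frames {3,2,6,4}
pos 6: 3 -> hit
pos 7: 8 -> miss, evict 3, frames {2,6,4,8}
pos 8: 3 -> miss, evict 2, frames {6,4,8,3}
At position 8, page 2 is evicted.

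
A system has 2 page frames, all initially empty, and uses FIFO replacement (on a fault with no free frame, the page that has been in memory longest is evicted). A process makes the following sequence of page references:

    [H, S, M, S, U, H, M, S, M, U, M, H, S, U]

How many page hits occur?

H → miss, frames {H}
S → miss, frames {H,S}
M → miss, evict H, frames {S,M}
S → hit
U → miss, evict S, frames {M,U}
H → miss, evict M, frames {U,H}
M → miss, evict U, frames {H,M}
S → miss, evict H, frames {M,S}
M → hit
U → miss, evict M, frames {S,U}
M → miss, evict S, frames {U,M}
H → miss, evict U, frames {M,H}
S → miss, evict M, frames {H,S}
U → miss, evict H, frames {S,U}
Hits: 2.

2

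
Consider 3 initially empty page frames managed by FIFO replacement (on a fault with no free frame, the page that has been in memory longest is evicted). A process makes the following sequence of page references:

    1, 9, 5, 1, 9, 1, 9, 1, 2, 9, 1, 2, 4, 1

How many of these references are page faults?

6

1: fault, frames (1)
9: fault, frames (1 9)
5: fault, frames (1 9 5)
1: hit
9: hit
1: hit
9: hit
1: hit
2: fault, evict 1, frames (9 5 2)
9: hit
1: fault, evict 9, frames (5 2 1)
2: hit
4: fault, evict 5, frames (2 1 4)
1: hit
Page faults: 6.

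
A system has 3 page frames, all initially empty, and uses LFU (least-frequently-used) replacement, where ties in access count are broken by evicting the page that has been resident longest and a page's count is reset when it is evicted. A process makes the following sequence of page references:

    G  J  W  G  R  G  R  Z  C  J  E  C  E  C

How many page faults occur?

11

G: fault, frames {G}
J: fault, frames {G,J}
W: fault, frames {G,J,W}
G: hit
R: fault, evict J, frames {G,W,R}
G: hit
R: hit
Z: fault, evict W, frames {G,R,Z}
C: fault, evict Z, frames {G,R,C}
J: fault, evict C, frames {G,R,J}
E: fault, evict J, frames {G,R,E}
C: fault, evict E, frames {G,R,C}
E: fault, evict C, frames {G,R,E}
C: fault, evict E, frames {G,R,C}
Page faults: 11.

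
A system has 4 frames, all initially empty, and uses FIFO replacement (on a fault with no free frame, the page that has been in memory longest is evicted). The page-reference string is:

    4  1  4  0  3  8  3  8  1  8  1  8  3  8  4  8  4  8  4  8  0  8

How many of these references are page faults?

6

4: fault, frames (4)
1: fault, frames (4 1)
4: hit
0: fault, frames (4 1 0)
3: fault, frames (4 1 0 3)
8: fault, evict 4, frames (1 0 3 8)
3: hit
8: hit
1: hit
8: hit
1: hit
8: hit
3: hit
8: hit
4: fault, evict 1, frames (0 3 8 4)
8: hit
4: hit
8: hit
4: hit
8: hit
0: hit
8: hit
Page faults: 6.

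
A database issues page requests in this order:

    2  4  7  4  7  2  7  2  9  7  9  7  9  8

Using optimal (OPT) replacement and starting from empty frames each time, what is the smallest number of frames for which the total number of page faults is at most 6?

f=1: 14 faults
f=2: 6 faults
f=3: 5 faults
f=4: 5 faults
f=5: 5 faults
Smallest f with faults ≤ 6 is 2.

2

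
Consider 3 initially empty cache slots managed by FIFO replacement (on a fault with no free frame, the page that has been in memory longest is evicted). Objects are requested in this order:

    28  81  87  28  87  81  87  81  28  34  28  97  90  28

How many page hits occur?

7

28 → fault, frames [28]
81 → fault, frames [28, 81]
87 → fault, frames [28, 81, 87]
28 → hit
87 → hit
81 → hit
87 → hit
81 → hit
28 → hit
34 → fault, evict 28, frames [81, 87, 34]
28 → fault, evict 81, frames [87, 34, 28]
97 → fault, evict 87, frames [34, 28, 97]
90 → fault, evict 34, frames [28, 97, 90]
28 → hit
Hits: 7.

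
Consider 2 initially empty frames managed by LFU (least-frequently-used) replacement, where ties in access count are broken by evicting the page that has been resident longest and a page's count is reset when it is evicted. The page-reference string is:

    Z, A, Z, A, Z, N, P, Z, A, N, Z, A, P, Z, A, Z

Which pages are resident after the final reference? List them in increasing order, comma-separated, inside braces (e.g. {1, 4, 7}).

Z → fault, frames {Z}
A → fault, frames {Z,A}
Z → hit
A → hit
Z → hit
N → fault, evict A, frames {Z,N}
P → fault, evict N, frames {Z,P}
Z → hit
A → fault, evict P, frames {Z,A}
N → fault, evict A, frames {Z,N}
Z → hit
A → fault, evict N, frames {Z,A}
P → fault, evict A, frames {Z,P}
Z → hit
A → fault, evict P, frames {Z,A}
Z → hit

{A, Z}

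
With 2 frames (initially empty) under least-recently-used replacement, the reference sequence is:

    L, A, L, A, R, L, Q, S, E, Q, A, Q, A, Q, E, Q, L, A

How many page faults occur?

12

L → miss, frames [L]
A → miss, frames [L, A]
L → hit
A → hit
R → miss, evict L, frames [A, R]
L → miss, evict A, frames [R, L]
Q → miss, evict R, frames [L, Q]
S → miss, evict L, frames [Q, S]
E → miss, evict Q, frames [S, E]
Q → miss, evict S, frames [E, Q]
A → miss, evict E, frames [Q, A]
Q → hit
A → hit
Q → hit
E → miss, evict A, frames [Q, E]
Q → hit
L → miss, evict E, frames [Q, L]
A → miss, evict Q, frames [L, A]
Page faults: 12.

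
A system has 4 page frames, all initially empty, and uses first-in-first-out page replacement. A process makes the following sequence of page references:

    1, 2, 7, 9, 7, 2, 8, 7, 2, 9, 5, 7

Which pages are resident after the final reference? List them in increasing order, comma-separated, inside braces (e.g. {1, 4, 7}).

1 -> miss, frames [1]
2 -> miss, frames [1, 2]
7 -> miss, frames [1, 2, 7]
9 -> miss, frames [1, 2, 7, 9]
7 -> hit
2 -> hit
8 -> miss, evict 1, frames [2, 7, 9, 8]
7 -> hit
2 -> hit
9 -> hit
5 -> miss, evict 2, frames [7, 9, 8, 5]
7 -> hit

{5, 7, 8, 9}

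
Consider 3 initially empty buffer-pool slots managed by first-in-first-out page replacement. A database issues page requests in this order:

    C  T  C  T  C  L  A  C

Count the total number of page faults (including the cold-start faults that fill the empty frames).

5

C → fault, frames {C}
T → fault, frames {C,T}
C → hit
T → hit
C → hit
L → fault, frames {C,T,L}
A → fault, evict C, frames {T,L,A}
C → fault, evict T, frames {L,A,C}
Page faults: 5.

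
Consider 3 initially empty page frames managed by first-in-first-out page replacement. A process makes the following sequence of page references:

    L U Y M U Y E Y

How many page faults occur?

L: fault, frames (L)
U: fault, frames (L U)
Y: fault, frames (L U Y)
M: fault, evict L, frames (U Y M)
U: hit
Y: hit
E: fault, evict U, frames (Y M E)
Y: hit
Page faults: 5.

5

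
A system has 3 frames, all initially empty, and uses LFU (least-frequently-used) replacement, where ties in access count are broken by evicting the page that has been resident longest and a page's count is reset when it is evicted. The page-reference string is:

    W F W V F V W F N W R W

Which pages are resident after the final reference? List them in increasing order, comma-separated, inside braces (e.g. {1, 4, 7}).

{F, R, W}

W → fault, frames {W}
F → fault, frames {W,F}
W → hit
V → fault, frames {W,F,V}
F → hit
V → hit
W → hit
F → hit
N → fault, evict V, frames {W,F,N}
W → hit
R → fault, evict N, frames {W,F,R}
W → hit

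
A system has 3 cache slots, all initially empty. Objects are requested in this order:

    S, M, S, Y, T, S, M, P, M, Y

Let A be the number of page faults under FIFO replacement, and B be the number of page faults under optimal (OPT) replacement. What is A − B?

2

Under FIFO: F F . F F F F F . F → 8 faults.
Under OPT: F F . F F . . F . F → 6 faults.
A − B = 8 − 6 = 2.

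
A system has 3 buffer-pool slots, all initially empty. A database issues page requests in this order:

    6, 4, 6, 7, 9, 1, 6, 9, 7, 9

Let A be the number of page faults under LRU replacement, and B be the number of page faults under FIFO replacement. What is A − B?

-1

Under LRU: F F . F F F F . F . → 7 faults.
Under FIFO: F F . F F F F . F F → 8 faults.
A − B = 7 − 8 = -1.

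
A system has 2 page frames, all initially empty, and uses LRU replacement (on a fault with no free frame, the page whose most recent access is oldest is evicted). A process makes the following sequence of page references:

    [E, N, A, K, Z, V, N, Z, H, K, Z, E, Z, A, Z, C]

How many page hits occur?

2

E → fault, frames (E)
N → fault, frames (E N)
A → fault, evict E, frames (N A)
K → fault, evict N, frames (A K)
Z → fault, evict A, frames (K Z)
V → fault, evict K, frames (Z V)
N → fault, evict Z, frames (V N)
Z → fault, evict V, frames (N Z)
H → fault, evict N, frames (Z H)
K → fault, evict Z, frames (H K)
Z → fault, evict H, frames (K Z)
E → fault, evict K, frames (Z E)
Z → hit
A → fault, evict E, frames (Z A)
Z → hit
C → fault, evict A, frames (Z C)
Hits: 2.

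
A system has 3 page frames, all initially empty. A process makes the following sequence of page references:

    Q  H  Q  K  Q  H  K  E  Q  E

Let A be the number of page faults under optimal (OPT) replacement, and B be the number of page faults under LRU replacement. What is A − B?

Under OPT: F F . F . . . F . . → 4 faults.
Under LRU: F F . F . . . F F . → 5 faults.
A − B = 4 − 5 = -1.

-1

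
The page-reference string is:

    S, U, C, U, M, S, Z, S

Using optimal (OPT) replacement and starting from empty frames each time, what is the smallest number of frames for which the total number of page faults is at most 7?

f=1: 8 faults
f=2: 6 faults
f=3: 5 faults
f=4: 5 faults
f=5: 5 faults
Smallest f with faults ≤ 7 is 2.

2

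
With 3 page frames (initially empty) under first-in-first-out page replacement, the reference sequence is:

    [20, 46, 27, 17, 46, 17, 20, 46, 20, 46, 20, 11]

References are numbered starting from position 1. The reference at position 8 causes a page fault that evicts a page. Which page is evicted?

27

pos 1: 20 → fault, frames {20}
pos 2: 46 → fault, frames {20,46}
pos 3: 27 → fault, frames {20,46,27}
pos 4: 17 → fault, evict 20, frames {46,27,17}
pos 5: 46 → hit
pos 6: 17 → hit
pos 7: 20 → fault, evict 46, frames {27,17,20}
pos 8: 46 → fault, evict 27, frames {17,20,46}
At position 8, page 27 is evicted.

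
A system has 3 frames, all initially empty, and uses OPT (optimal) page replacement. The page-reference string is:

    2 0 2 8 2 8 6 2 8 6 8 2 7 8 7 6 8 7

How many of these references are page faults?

5

2: fault, frames (2)
0: fault, frames (2 0)
2: hit
8: fault, frames (2 0 8)
2: hit
8: hit
6: fault, evict 0, frames (2 8 6)
2: hit
8: hit
6: hit
8: hit
2: hit
7: fault, evict 2, frames (8 6 7)
8: hit
7: hit
6: hit
8: hit
7: hit
Page faults: 5.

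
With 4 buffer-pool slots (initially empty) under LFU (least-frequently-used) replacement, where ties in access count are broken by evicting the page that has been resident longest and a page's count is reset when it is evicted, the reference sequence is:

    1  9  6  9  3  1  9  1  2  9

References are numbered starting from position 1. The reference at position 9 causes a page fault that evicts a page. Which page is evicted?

pos 1: 1 → miss, frames (1)
pos 2: 9 → miss, frames (1 9)
pos 3: 6 → miss, frames (1 9 6)
pos 4: 9 → hit
pos 5: 3 → miss, frames (1 9 6 3)
pos 6: 1 → hit
pos 7: 9 → hit
pos 8: 1 → hit
pos 9: 2 → miss, evict 6, frames (1 9 3 2)
At position 9, page 6 is evicted.

6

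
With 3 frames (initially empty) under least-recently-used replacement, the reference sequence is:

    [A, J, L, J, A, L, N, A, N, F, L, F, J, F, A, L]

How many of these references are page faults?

A -> miss, frames {A}
J -> miss, frames {A,J}
L -> miss, frames {A,J,L}
J -> hit
A -> hit
L -> hit
N -> miss, evict J, frames {A,L,N}
A -> hit
N -> hit
F -> miss, evict L, frames {A,N,F}
L -> miss, evict A, frames {N,F,L}
F -> hit
J -> miss, evict N, frames {L,F,J}
F -> hit
A -> miss, evict L, frames {J,F,A}
L -> miss, evict J, frames {F,A,L}
Page faults: 9.

9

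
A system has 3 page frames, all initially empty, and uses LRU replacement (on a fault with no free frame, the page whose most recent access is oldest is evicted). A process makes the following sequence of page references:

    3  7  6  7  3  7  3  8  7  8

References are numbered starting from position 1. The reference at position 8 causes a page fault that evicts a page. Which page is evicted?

6

pos 1: 3 -> fault, frames {3}
pos 2: 7 -> fault, frames {3,7}
pos 3: 6 -> fault, frames {3,7,6}
pos 4: 7 -> hit
pos 5: 3 -> hit
pos 6: 7 -> hit
pos 7: 3 -> hit
pos 8: 8 -> fault, evict 6, frames {7,3,8}
At position 8, page 6 is evicted.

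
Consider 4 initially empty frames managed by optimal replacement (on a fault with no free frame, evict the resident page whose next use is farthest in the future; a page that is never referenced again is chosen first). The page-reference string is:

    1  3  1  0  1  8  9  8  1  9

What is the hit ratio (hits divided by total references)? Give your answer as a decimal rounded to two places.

0.50

1: miss, frames (1)
3: miss, frames (1 3)
1: hit
0: miss, frames (1 3 0)
1: hit
8: miss, frames (1 3 0 8)
9: miss, evict 0, frames (1 3 8 9)
8: hit
1: hit
9: hit
Hits: 5 of 10 references → 5/10 = 0.5000.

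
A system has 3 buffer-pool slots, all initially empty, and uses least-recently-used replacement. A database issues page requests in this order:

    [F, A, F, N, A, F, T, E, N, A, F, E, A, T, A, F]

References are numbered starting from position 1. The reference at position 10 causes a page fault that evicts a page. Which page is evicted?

pos 1: F → fault, frames [F]
pos 2: A → fault, frames [F, A]
pos 3: F → hit
pos 4: N → fault, frames [A, F, N]
pos 5: A → hit
pos 6: F → hit
pos 7: T → fault, evict N, frames [A, F, T]
pos 8: E → fault, evict A, frames [F, T, E]
pos 9: N → fault, evict F, frames [T, E, N]
pos 10: A → fault, evict T, frames [E, N, A]
At position 10, page T is evicted.

T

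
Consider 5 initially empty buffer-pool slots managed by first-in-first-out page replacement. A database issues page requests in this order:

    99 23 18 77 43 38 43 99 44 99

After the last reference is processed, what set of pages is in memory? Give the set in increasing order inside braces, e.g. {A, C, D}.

99: fault, frames [99]
23: fault, frames [99, 23]
18: fault, frames [99, 23, 18]
77: fault, frames [99, 23, 18, 77]
43: fault, frames [99, 23, 18, 77, 43]
38: fault, evict 99, frames [23, 18, 77, 43, 38]
43: hit
99: fault, evict 23, frames [18, 77, 43, 38, 99]
44: fault, evict 18, frames [77, 43, 38, 99, 44]
99: hit

{38, 43, 44, 77, 99}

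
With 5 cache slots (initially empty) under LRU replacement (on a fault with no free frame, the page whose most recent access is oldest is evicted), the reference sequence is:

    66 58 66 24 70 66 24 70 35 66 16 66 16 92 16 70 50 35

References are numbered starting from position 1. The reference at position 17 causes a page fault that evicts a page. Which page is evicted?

35

pos 1: 66: fault, frames [66]
pos 2: 58: fault, frames [66, 58]
pos 3: 66: hit
pos 4: 24: fault, frames [58, 66, 24]
pos 5: 70: fault, frames [58, 66, 24, 70]
pos 6: 66: hit
pos 7: 24: hit
pos 8: 70: hit
pos 9: 35: fault, frames [58, 66, 24, 70, 35]
pos 10: 66: hit
pos 11: 16: fault, evict 58, frames [24, 70, 35, 66, 16]
pos 12: 66: hit
pos 13: 16: hit
pos 14: 92: fault, evict 24, frames [70, 35, 66, 16, 92]
pos 15: 16: hit
pos 16: 70: hit
pos 17: 50: fault, evict 35, frames [66, 92, 16, 70, 50]
At position 17, page 35 is evicted.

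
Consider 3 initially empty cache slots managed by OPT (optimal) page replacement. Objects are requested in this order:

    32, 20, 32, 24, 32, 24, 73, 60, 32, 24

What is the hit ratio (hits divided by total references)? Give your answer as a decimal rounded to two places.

32 → fault, frames [32]
20 → fault, frames [32, 20]
32 → hit
24 → fault, frames [32, 20, 24]
32 → hit
24 → hit
73 → fault, evict 20, frames [32, 24, 73]
60 → fault, evict 73, frames [32, 24, 60]
32 → hit
24 → hit
Hits: 5 of 10 references → 5/10 = 0.5000.

0.50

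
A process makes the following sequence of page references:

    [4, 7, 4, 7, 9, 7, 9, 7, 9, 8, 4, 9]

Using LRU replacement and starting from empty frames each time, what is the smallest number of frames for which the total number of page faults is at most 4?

4

f=1: 12 faults
f=2: 6 faults
f=3: 5 faults
f=4: 4 faults
Smallest f with faults ≤ 4 is 4.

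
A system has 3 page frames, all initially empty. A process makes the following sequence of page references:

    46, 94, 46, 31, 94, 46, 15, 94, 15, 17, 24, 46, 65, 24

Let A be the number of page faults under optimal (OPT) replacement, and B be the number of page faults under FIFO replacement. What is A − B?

Under OPT: F F . F . . F . . F F . F . → 7 faults.
Under FIFO: F F . F . . F . . F F F F . → 8 faults.
A − B = 7 − 8 = -1.

-1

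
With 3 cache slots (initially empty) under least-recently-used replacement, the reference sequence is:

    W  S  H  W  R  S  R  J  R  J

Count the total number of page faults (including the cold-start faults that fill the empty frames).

W -> miss, frames [W]
S -> miss, frames [W, S]
H -> miss, frames [W, S, H]
W -> hit
R -> miss, evict S, frames [H, W, R]
S -> miss, evict H, frames [W, R, S]
R -> hit
J -> miss, evict W, frames [S, R, J]
R -> hit
J -> hit
Page faults: 6.

6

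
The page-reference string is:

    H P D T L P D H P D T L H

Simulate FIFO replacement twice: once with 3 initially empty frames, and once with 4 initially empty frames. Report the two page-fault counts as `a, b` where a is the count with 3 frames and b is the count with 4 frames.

10, 11

3 frames: F F F F F F F F . . F F . → 10 faults.
4 frames: F F F F F . . F F F F F F → 11 faults.
11 > 10: adding a frame increased faults — Belady's anomaly.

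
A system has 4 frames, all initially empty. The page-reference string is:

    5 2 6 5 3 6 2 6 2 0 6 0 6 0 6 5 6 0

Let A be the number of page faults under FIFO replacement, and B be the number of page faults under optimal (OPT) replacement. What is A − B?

Under FIFO: F F F . F . . . . F . . . . . F . . → 6 faults.
Under OPT: F F F . F . . . . F . . . . . . . . → 5 faults.
A − B = 6 − 5 = 1.

1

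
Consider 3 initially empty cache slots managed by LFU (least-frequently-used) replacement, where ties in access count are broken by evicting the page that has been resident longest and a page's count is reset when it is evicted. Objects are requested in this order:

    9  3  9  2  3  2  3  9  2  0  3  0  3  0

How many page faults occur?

4

9: fault, frames {9}
3: fault, frames {9,3}
9: hit
2: fault, frames {9,3,2}
3: hit
2: hit
3: hit
9: hit
2: hit
0: fault, evict 9, frames {3,2,0}
3: hit
0: hit
3: hit
0: hit
Page faults: 4.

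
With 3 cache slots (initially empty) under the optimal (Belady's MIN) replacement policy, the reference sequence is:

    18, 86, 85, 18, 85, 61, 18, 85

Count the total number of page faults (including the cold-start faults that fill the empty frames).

18 → fault, frames (18)
86 → fault, frames (18 86)
85 → fault, frames (18 86 85)
18 → hit
85 → hit
61 → fault, evict 86, frames (18 85 61)
18 → hit
85 → hit
Page faults: 4.

4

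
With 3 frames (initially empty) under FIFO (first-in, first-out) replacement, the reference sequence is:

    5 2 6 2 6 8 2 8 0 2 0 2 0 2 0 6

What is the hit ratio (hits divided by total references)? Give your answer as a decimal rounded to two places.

5 → fault, frames [5]
2 → fault, frames [5, 2]
6 → fault, frames [5, 2, 6]
2 → hit
6 → hit
8 → fault, evict 5, frames [2, 6, 8]
2 → hit
8 → hit
0 → fault, evict 2, frames [6, 8, 0]
2 → fault, evict 6, frames [8, 0, 2]
0 → hit
2 → hit
0 → hit
2 → hit
0 → hit
6 → fault, evict 8, frames [0, 2, 6]
Hits: 9 of 16 references → 9/16 = 0.5625.

0.56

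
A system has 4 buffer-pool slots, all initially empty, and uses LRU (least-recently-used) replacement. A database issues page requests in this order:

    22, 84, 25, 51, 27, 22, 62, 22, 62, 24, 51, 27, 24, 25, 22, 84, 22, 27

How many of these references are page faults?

14

22: miss, frames [22]
84: miss, frames [22, 84]
25: miss, frames [22, 84, 25]
51: miss, frames [22, 84, 25, 51]
27: miss, evict 22, frames [84, 25, 51, 27]
22: miss, evict 84, frames [25, 51, 27, 22]
62: miss, evict 25, frames [51, 27, 22, 62]
22: hit
62: hit
24: miss, evict 51, frames [27, 22, 62, 24]
51: miss, evict 27, frames [22, 62, 24, 51]
27: miss, evict 22, frames [62, 24, 51, 27]
24: hit
25: miss, evict 62, frames [51, 27, 24, 25]
22: miss, evict 51, frames [27, 24, 25, 22]
84: miss, evict 27, frames [24, 25, 22, 84]
22: hit
27: miss, evict 24, frames [25, 84, 22, 27]
Page faults: 14.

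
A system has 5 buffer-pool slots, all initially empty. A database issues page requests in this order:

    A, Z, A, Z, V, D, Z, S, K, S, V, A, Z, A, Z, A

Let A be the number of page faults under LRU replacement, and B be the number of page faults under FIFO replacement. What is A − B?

-1

Under LRU: F F . . F F . F F . . F . . . . → 7 faults.
Under FIFO: F F . . F F . F F . . F F . . . → 8 faults.
A − B = 7 − 8 = -1.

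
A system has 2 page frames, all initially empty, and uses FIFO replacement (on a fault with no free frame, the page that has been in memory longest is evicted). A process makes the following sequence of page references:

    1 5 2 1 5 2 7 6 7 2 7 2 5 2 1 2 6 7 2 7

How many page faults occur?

16

1: miss, frames [1]
5: miss, frames [1, 5]
2: miss, evict 1, frames [5, 2]
1: miss, evict 5, frames [2, 1]
5: miss, evict 2, frames [1, 5]
2: miss, evict 1, frames [5, 2]
7: miss, evict 5, frames [2, 7]
6: miss, evict 2, frames [7, 6]
7: hit
2: miss, evict 7, frames [6, 2]
7: miss, evict 6, frames [2, 7]
2: hit
5: miss, evict 2, frames [7, 5]
2: miss, evict 7, frames [5, 2]
1: miss, evict 5, frames [2, 1]
2: hit
6: miss, evict 2, frames [1, 6]
7: miss, evict 1, frames [6, 7]
2: miss, evict 6, frames [7, 2]
7: hit
Page faults: 16.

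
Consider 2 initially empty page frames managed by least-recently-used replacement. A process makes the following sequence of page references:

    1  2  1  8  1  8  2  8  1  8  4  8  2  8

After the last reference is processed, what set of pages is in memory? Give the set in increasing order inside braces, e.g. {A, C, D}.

1 → miss, frames {1}
2 → miss, frames {1,2}
1 → hit
8 → miss, evict 2, frames {1,8}
1 → hit
8 → hit
2 → miss, evict 1, frames {8,2}
8 → hit
1 → miss, evict 2, frames {8,1}
8 → hit
4 → miss, evict 1, frames {8,4}
8 → hit
2 → miss, evict 4, frames {8,2}
8 → hit

{2, 8}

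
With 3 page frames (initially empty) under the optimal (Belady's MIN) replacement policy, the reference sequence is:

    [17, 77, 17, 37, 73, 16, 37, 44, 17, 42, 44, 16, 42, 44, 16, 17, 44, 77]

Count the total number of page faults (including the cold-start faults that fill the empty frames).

9

17 → miss, frames {17}
77 → miss, frames {17,77}
17 → hit
37 → miss, frames {17,77,37}
73 → miss, evict 77, frames {17,37,73}
16 → miss, evict 73, frames {17,37,16}
37 → hit
44 → miss, evict 37, frames {17,16,44}
17 → hit
42 → miss, evict 17, frames {16,44,42}
44 → hit
16 → hit
42 → hit
44 → hit
16 → hit
17 → miss, evict 42, frames {16,44,17}
44 → hit
77 → miss, evict 17, frames {16,44,77}
Page faults: 9.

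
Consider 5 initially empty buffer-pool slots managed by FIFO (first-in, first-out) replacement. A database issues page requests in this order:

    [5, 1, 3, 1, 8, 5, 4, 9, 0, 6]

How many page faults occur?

5: miss, frames (5)
1: miss, frames (5 1)
3: miss, frames (5 1 3)
1: hit
8: miss, frames (5 1 3 8)
5: hit
4: miss, frames (5 1 3 8 4)
9: miss, evict 5, frames (1 3 8 4 9)
0: miss, evict 1, frames (3 8 4 9 0)
6: miss, evict 3, frames (8 4 9 0 6)
Page faults: 8.

8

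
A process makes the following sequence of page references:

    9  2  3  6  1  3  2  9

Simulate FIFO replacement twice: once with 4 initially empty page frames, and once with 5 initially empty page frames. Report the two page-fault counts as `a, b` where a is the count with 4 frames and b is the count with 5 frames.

4 frames: F F F F F . . F → 6 faults.
5 frames: F F F F F . . . → 5 faults.
5 < 6: adding a frame reduced faults, as is typical.

6, 5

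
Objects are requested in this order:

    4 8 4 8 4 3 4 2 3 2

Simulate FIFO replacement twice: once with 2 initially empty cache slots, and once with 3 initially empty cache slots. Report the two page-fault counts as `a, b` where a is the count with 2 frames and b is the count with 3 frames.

6, 4

2 frames: F F . . . F F F F . → 6 faults.
3 frames: F F . . . F . F . . → 4 faults.
4 < 6: adding a frame reduced faults, as is typical.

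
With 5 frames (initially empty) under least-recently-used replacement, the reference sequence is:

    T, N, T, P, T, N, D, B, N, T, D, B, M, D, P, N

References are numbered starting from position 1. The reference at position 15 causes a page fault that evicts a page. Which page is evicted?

N

pos 1: T -> fault, frames (T)
pos 2: N -> fault, frames (T N)
pos 3: T -> hit
pos 4: P -> fault, frames (N T P)
pos 5: T -> hit
pos 6: N -> hit
pos 7: D -> fault, frames (P T N D)
pos 8: B -> fault, frames (P T N D B)
pos 9: N -> hit
pos 10: T -> hit
pos 11: D -> hit
pos 12: B -> hit
pos 13: M -> fault, evict P, frames (N T D B M)
pos 14: D -> hit
pos 15: P -> fault, evict N, frames (T B M D P)
At position 15, page N is evicted.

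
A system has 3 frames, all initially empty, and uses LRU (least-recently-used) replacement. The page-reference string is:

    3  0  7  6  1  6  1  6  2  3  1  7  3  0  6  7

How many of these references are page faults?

3 -> fault, frames {3}
0 -> fault, frames {3,0}
7 -> fault, frames {3,0,7}
6 -> fault, evict 3, frames {0,7,6}
1 -> fault, evict 0, frames {7,6,1}
6 -> hit
1 -> hit
6 -> hit
2 -> fault, evict 7, frames {1,6,2}
3 -> fault, evict 1, frames {6,2,3}
1 -> fault, evict 6, frames {2,3,1}
7 -> fault, evict 2, frames {3,1,7}
3 -> hit
0 -> fault, evict 1, frames {7,3,0}
6 -> fault, evict 7, frames {3,0,6}
7 -> fault, evict 3, frames {0,6,7}
Page faults: 12.

12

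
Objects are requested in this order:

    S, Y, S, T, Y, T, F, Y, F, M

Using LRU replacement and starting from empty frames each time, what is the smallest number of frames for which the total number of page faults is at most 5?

f=1: 10 faults
f=2: 7 faults
f=3: 5 faults
f=4: 5 faults
f=5: 5 faults
Smallest f with faults ≤ 5 is 3.

3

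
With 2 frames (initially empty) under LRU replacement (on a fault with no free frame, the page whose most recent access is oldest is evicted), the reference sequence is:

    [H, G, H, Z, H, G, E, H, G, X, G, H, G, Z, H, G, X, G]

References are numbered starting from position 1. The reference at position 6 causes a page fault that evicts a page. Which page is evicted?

Z

pos 1: H -> miss, frames {H}
pos 2: G -> miss, frames {H,G}
pos 3: H -> hit
pos 4: Z -> miss, evict G, frames {H,Z}
pos 5: H -> hit
pos 6: G -> miss, evict Z, frames {H,G}
At position 6, page Z is evicted.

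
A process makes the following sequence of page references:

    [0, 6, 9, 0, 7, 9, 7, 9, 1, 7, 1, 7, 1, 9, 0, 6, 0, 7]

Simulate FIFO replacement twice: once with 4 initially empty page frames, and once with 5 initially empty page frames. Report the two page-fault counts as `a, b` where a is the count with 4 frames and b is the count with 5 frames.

7, 5

4 frames: F F F . F . . . F . . . . . F F . . → 7 faults.
5 frames: F F F . F . . . F . . . . . . . . . → 5 faults.
5 < 7: adding a frame reduced faults, as is typical.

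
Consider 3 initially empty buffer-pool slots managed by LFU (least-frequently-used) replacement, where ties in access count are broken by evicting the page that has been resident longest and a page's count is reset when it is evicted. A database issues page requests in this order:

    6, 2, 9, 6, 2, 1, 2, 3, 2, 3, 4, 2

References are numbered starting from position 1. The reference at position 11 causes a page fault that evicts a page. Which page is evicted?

pos 1: 6 → miss, frames {6}
pos 2: 2 → miss, frames {6,2}
pos 3: 9 → miss, frames {6,2,9}
pos 4: 6 → hit
pos 5: 2 → hit
pos 6: 1 → miss, evict 9, frames {6,2,1}
pos 7: 2 → hit
pos 8: 3 → miss, evict 1, frames {6,2,3}
pos 9: 2 → hit
pos 10: 3 → hit
pos 11: 4 → miss, evict 6, frames {2,3,4}
At position 11, page 6 is evicted.

6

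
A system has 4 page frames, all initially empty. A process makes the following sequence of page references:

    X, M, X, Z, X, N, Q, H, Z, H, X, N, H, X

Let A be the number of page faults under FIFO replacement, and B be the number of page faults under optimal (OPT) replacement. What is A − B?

Under FIFO: F F . F . F F F . . F . . . → 7 faults.
Under OPT: F F . F . F F F . . . . . . → 6 faults.
A − B = 7 − 6 = 1.

1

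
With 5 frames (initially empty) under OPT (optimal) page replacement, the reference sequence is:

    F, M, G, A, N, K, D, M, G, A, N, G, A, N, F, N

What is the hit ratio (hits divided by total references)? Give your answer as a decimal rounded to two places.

F → miss, frames (F)
M → miss, frames (F M)
G → miss, frames (F M G)
A → miss, frames (F M G A)
N → miss, frames (F M G A N)
K → miss, evict F, frames (M G A N K)
D → miss, evict K, frames (M G A N D)
M → hit
G → hit
A → hit
N → hit
G → hit
A → hit
N → hit
F → miss, evict D, frames (M G A N F)
N → hit
Hits: 8 of 16 references → 8/16 = 0.5000.

0.50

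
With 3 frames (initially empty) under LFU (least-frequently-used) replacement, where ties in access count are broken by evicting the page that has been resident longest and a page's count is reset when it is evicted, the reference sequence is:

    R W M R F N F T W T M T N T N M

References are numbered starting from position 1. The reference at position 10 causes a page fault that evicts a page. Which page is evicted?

pos 1: R -> fault, frames [R]
pos 2: W -> fault, frames [R, W]
pos 3: M -> fault, frames [R, W, M]
pos 4: R -> hit
pos 5: F -> fault, evict W, frames [R, M, F]
pos 6: N -> fault, evict M, frames [R, F, N]
pos 7: F -> hit
pos 8: T -> fault, evict N, frames [R, F, T]
pos 9: W -> fault, evict T, frames [R, F, W]
pos 10: T -> fault, evict W, frames [R, F, T]
At position 10, page W is evicted.

W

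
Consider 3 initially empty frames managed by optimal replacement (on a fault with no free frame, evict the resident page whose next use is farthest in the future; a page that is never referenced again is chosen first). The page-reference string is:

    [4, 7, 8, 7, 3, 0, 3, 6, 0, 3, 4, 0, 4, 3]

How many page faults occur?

7

4 -> fault, frames [4]
7 -> fault, frames [4, 7]
8 -> fault, frames [4, 7, 8]
7 -> hit
3 -> fault, evict 8, frames [4, 7, 3]
0 -> fault, evict 7, frames [4, 3, 0]
3 -> hit
6 -> fault, evict 4, frames [3, 0, 6]
0 -> hit
3 -> hit
4 -> fault, evict 6, frames [3, 0, 4]
0 -> hit
4 -> hit
3 -> hit
Page faults: 7.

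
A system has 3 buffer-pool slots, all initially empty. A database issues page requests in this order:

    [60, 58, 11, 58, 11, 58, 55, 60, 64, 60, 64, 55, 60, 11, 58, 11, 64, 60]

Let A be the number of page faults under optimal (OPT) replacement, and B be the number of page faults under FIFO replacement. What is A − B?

Under OPT: F F F . . . F . F . . . . F F . . F → 8 faults.
Under FIFO: F F F . . . F F F . . . . F F . . F → 9 faults.
A − B = 8 − 9 = -1.

-1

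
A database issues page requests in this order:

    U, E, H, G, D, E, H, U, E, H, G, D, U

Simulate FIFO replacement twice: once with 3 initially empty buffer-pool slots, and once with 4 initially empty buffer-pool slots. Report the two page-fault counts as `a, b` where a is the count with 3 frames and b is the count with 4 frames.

3 frames: F F F F F F F F . . F F . → 10 faults.
4 frames: F F F F F . . F F F F F F → 11 faults.
11 > 10: adding a frame increased faults — Belady's anomaly.

10, 11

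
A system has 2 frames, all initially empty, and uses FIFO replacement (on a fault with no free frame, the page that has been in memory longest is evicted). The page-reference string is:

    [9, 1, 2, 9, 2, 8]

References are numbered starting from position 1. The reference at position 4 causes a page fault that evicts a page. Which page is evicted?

pos 1: 9 -> fault, frames [9]
pos 2: 1 -> fault, frames [9, 1]
pos 3: 2 -> fault, evict 9, frames [1, 2]
pos 4: 9 -> fault, evict 1, frames [2, 9]
At position 4, page 1 is evicted.

1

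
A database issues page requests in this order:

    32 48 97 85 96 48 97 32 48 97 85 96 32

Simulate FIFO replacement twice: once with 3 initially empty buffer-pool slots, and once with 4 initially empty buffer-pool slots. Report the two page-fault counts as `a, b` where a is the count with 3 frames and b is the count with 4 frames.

10, 11

3 frames: F F F F F F F F . . F F . → 10 faults.
4 frames: F F F F F . . F F F F F F → 11 faults.
11 > 10: adding a frame increased faults — Belady's anomaly.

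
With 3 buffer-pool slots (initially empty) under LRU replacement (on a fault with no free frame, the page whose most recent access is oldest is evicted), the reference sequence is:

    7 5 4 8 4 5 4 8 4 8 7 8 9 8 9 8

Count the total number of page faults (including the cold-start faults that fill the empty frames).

7: miss, frames [7]
5: miss, frames [7, 5]
4: miss, frames [7, 5, 4]
8: miss, evict 7, frames [5, 4, 8]
4: hit
5: hit
4: hit
8: hit
4: hit
8: hit
7: miss, evict 5, frames [4, 8, 7]
8: hit
9: miss, evict 4, frames [7, 8, 9]
8: hit
9: hit
8: hit
Page faults: 6.

6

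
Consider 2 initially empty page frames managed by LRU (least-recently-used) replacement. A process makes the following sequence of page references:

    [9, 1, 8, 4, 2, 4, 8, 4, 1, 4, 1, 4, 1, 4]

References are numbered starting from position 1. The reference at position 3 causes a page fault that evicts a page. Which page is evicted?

pos 1: 9 -> fault, frames [9]
pos 2: 1 -> fault, frames [9, 1]
pos 3: 8 -> fault, evict 9, frames [1, 8]
At position 3, page 9 is evicted.

9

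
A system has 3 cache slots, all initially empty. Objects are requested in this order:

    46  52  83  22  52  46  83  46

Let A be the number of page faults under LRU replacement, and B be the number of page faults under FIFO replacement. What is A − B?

Under LRU: F F F F . F F . → 6 faults.
Under FIFO: F F F F . F . . → 5 faults.
A − B = 6 − 5 = 1.

1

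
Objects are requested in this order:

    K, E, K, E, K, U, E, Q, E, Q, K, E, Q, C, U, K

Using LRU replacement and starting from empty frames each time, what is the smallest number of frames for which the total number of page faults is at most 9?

3

f=1: 16 faults
f=2: 11 faults
f=3: 8 faults
f=4: 7 faults
f=5: 5 faults
Smallest f with faults ≤ 9 is 3.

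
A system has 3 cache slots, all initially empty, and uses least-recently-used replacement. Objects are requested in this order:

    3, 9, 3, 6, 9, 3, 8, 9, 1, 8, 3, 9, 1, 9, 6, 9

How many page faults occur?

9

3 -> fault, frames {3}
9 -> fault, frames {3,9}
3 -> hit
6 -> fault, frames {9,3,6}
9 -> hit
3 -> hit
8 -> fault, evict 6, frames {9,3,8}
9 -> hit
1 -> fault, evict 3, frames {8,9,1}
8 -> hit
3 -> fault, evict 9, frames {1,8,3}
9 -> fault, evict 1, frames {8,3,9}
1 -> fault, evict 8, frames {3,9,1}
9 -> hit
6 -> fault, evict 3, frames {1,9,6}
9 -> hit
Page faults: 9.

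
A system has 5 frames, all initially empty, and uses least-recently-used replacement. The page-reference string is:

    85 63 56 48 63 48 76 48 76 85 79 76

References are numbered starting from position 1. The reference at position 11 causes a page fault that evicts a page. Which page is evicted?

56

pos 1: 85 → fault, frames [85]
pos 2: 63 → fault, frames [85, 63]
pos 3: 56 → fault, frames [85, 63, 56]
pos 4: 48 → fault, frames [85, 63, 56, 48]
pos 5: 63 → hit
pos 6: 48 → hit
pos 7: 76 → fault, frames [85, 56, 63, 48, 76]
pos 8: 48 → hit
pos 9: 76 → hit
pos 10: 85 → hit
pos 11: 79 → fault, evict 56, frames [63, 48, 76, 85, 79]
At position 11, page 56 is evicted.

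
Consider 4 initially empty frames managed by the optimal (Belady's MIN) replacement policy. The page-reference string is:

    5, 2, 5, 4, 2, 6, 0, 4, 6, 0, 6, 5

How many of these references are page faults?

5

5: miss, frames (5)
2: miss, frames (5 2)
5: hit
4: miss, frames (5 2 4)
2: hit
6: miss, frames (5 2 4 6)
0: miss, evict 2, frames (5 4 6 0)
4: hit
6: hit
0: hit
6: hit
5: hit
Page faults: 5.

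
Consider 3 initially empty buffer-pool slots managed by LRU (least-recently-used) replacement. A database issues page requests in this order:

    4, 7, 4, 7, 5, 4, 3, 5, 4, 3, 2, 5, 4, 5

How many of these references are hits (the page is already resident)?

7

4: fault, frames {4}
7: fault, frames {4,7}
4: hit
7: hit
5: fault, frames {4,7,5}
4: hit
3: fault, evict 7, frames {5,4,3}
5: hit
4: hit
3: hit
2: fault, evict 5, frames {4,3,2}
5: fault, evict 4, frames {3,2,5}
4: fault, evict 3, frames {2,5,4}
5: hit
Hits: 7.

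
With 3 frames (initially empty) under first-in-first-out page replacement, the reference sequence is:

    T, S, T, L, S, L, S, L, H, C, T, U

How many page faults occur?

7

T -> miss, frames [T]
S -> miss, frames [T, S]
T -> hit
L -> miss, frames [T, S, L]
S -> hit
L -> hit
S -> hit
L -> hit
H -> miss, evict T, frames [S, L, H]
C -> miss, evict S, frames [L, H, C]
T -> miss, evict L, frames [H, C, T]
U -> miss, evict H, frames [C, T, U]
Page faults: 7.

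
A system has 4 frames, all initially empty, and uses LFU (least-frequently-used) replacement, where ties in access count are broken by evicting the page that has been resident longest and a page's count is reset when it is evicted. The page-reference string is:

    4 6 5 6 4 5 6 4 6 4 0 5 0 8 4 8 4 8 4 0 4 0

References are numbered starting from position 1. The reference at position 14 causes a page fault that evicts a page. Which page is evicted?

pos 1: 4 -> fault, frames (4)
pos 2: 6 -> fault, frames (4 6)
pos 3: 5 -> fault, frames (4 6 5)
pos 4: 6 -> hit
pos 5: 4 -> hit
pos 6: 5 -> hit
pos 7: 6 -> hit
pos 8: 4 -> hit
pos 9: 6 -> hit
pos 10: 4 -> hit
pos 11: 0 -> fault, frames (4 6 5 0)
pos 12: 5 -> hit
pos 13: 0 -> hit
pos 14: 8 -> fault, evict 0, frames (4 6 5 8)
At position 14, page 0 is evicted.

0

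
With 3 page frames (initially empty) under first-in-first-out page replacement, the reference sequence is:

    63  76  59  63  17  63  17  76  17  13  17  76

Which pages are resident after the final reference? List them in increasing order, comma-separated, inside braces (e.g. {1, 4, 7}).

63 → fault, frames [63]
76 → fault, frames [63, 76]
59 → fault, frames [63, 76, 59]
63 → hit
17 → fault, evict 63, frames [76, 59, 17]
63 → fault, evict 76, frames [59, 17, 63]
17 → hit
76 → fault, evict 59, frames [17, 63, 76]
17 → hit
13 → fault, evict 17, frames [63, 76, 13]
17 → fault, evict 63, frames [76, 13, 17]
76 → hit

{13, 17, 76}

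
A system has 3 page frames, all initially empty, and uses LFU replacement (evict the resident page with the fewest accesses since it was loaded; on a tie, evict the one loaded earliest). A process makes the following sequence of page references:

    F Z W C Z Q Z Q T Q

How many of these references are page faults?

6

F → fault, frames (F)
Z → fault, frames (F Z)
W → fault, frames (F Z W)
C → fault, evict F, frames (Z W C)
Z → hit
Q → fault, evict W, frames (Z C Q)
Z → hit
Q → hit
T → fault, evict C, frames (Z Q T)
Q → hit
Page faults: 6.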